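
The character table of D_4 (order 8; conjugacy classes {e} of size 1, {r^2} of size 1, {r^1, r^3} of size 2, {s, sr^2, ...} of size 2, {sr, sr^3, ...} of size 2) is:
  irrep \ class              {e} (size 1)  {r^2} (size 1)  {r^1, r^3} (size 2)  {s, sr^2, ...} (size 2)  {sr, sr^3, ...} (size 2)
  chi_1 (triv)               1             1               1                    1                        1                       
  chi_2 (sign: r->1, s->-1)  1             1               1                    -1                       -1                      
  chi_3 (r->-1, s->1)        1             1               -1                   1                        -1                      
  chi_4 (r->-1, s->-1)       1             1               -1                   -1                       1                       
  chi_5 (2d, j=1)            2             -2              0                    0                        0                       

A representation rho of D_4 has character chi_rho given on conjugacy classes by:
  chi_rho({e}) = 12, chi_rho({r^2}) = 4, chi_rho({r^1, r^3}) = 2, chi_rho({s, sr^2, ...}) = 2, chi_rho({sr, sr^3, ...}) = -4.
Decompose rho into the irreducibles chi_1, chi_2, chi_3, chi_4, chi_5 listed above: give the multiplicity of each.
Multiplicities: chi_1: 2, chi_2: 3, chi_3: 3, chi_4: 0, chi_5: 2.

Argument: Use <chi_rho, chi> = (1/|G|) sum_C |C| * chi_rho(C) * conj(chi(C)) with |G| = 8 for each irreducible chi in the table:
  <chi_rho, chi_1> = (1/8)[1*(12)*conj(1) + 1*(4)*conj(1) + 2*(2)*conj(1) + 2*(2)*conj(1) + 2*(-4)*conj(1)]
      = (1/8)[(12) + (4) + (4) + (4) + (-8)] = 16/8 = 2
  <chi_rho, chi_2> = (1/8)[1*(12)*conj(1) + 1*(4)*conj(1) + 2*(2)*conj(1) + 2*(2)*conj(-1) + 2*(-4)*conj(-1)]
      = (1/8)[(12) + (4) + (4) + (-4) + (8)] = 24/8 = 3
  <chi_rho, chi_3> = (1/8)[1*(12)*conj(1) + 1*(4)*conj(1) + 2*(2)*conj(-1) + 2*(2)*conj(1) + 2*(-4)*conj(-1)]
      = (1/8)[(12) + (4) + (-4) + (4) + (8)] = 24/8 = 3
  <chi_rho, chi_4> = (1/8)[1*(12)*conj(1) + 1*(4)*conj(1) + 2*(2)*conj(-1) + 2*(2)*conj(-1) + 2*(-4)*conj(1)]
      = (1/8)[(12) + (4) + (-4) + (-4) + (-8)] = 0/8 = 0
  <chi_rho, chi_5> = (1/8)[1*(12)*conj(2) + 1*(4)*conj(-2) + 2*(2)*conj(0) + 2*(2)*conj(0) + 2*(-4)*conj(0)]
      = (1/8)[(24) + (-8) + (0) + (0) + (0)] = 16/8 = 2
Dimension check: dim(rho) = sum (mult * dim) = 2*1 + 3*1 + 3*1 + 0*1 + 2*2 = 12 = chi_rho(e) = 12.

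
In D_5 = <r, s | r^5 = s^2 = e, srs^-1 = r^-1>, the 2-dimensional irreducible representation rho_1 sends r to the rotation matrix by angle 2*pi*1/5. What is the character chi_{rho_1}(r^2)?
chi_{rho_1}(r^2) = 2*cos(2*pi*1*2/5) = -sqrt(5)/2 - 1/2

Why: rho_1(r^2) is rotation by angle 2*pi*1*2/5, whose trace is 2*cos(2*pi*1*2/5) = -sqrt(5)/2 - 1/2.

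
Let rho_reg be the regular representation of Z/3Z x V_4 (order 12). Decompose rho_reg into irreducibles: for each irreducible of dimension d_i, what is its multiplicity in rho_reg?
Each irreducible V_i of dimension d_i appears with multiplicity d_i, i.e. rho_reg = (direct sum over all irreducibles V_i) d_i V_i. The irreducible dimensions for Z/3Z x V_4 are 1, 1, 1, 1, 1, 1, 1, 1, 1, 1, 1, 1: 12 irreducibles of dimension 1, each with multiplicity 1. Total dimension 12*1*1 = 12 = |G|.

Argument: General theorem: in the regular representation of a finite group G, each irreducible appears with multiplicity equal to its dimension. Check: dim(rho_reg) = sum d_i^2 = 1 + 1 + 1 + 1 + 1 + 1 + 1 + 1 + 1 + 1 + 1 + 1 = 12 = |G|.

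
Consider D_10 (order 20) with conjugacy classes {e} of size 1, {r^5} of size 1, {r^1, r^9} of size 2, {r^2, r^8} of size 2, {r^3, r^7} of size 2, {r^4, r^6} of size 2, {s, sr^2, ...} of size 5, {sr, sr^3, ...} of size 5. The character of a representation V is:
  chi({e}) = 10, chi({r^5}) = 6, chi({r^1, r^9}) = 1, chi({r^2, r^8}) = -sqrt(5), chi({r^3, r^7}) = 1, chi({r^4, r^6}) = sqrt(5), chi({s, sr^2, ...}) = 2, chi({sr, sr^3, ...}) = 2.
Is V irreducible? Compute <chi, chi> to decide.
Not irreducible (reducible): <chi, chi> = 10 > 1.

Proof sketch: <chi, chi> = (1/|G|) sum_C |C| * |chi(C)|^2 = (1/20)[1*|10|^2 + 1*|6|^2 + 2*|1|^2 + 2*|-sqrt(5)|^2 + 2*|1|^2 + 2*|sqrt(5)|^2 + 5*|2|^2 + 5*|2|^2]
  = (1/20)[(100) + (36) + (2) + (10) + (2) + (10) + (20) + (20)] = 200/20 = 10.
A character is irreducible iff <chi, chi> = 1, so this representation is reducible.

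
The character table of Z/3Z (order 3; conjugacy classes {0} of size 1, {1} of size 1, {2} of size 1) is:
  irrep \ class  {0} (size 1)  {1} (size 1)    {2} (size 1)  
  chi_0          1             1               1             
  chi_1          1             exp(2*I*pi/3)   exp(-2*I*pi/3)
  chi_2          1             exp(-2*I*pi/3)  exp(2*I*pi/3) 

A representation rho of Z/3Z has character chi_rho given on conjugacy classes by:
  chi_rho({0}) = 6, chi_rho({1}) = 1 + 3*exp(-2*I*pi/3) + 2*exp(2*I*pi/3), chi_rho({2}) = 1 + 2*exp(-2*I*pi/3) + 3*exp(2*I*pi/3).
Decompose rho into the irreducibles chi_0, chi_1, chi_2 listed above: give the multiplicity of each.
Multiplicities: chi_0: 1, chi_1: 2, chi_2: 3.

Explanation: Use <chi_rho, chi> = (1/|G|) sum_C |C| * chi_rho(C) * conj(chi(C)) with |G| = 3 for each irreducible chi in the table:
  <chi_rho, chi_0> = (1/3)[1*(6)*conj(1) + 1*(1 + 3*exp(-2*I*pi/3) + 2*exp(2*I*pi/3))*conj(1) + 1*(1 + 2*exp(-2*I*pi/3) + 3*exp(2*I*pi/3))*conj(1)]
      = (1/3)[(6) + (1 + 3*exp(-2*I*pi/3) + 2*exp(2*I*pi/3)) + (1 + 2*exp(-2*I*pi/3) + 3*exp(2*I*pi/3))] = 3/3 = 1
  <chi_rho, chi_1> = (1/3)[1*(6)*conj(1) + 1*(1 + 3*exp(-2*I*pi/3) + 2*exp(2*I*pi/3))*conj(exp(2*I*pi/3)) + 1*(1 + 2*exp(-2*I*pi/3) + 3*exp(2*I*pi/3))*conj(exp(-2*I*pi/3))]
      = (1/3)[(6) + (2 + exp(-2*I*pi/3) + 3*exp(2*I*pi/3)) + (2 + 3*exp(-2*I*pi/3) + exp(2*I*pi/3))] = 6/3 = 2
  <chi_rho, chi_2> = (1/3)[1*(6)*conj(1) + 1*(1 + 3*exp(-2*I*pi/3) + 2*exp(2*I*pi/3))*conj(exp(-2*I*pi/3)) + 1*(1 + 2*exp(-2*I*pi/3) + 3*exp(2*I*pi/3))*conj(exp(2*I*pi/3))]
      = (1/3)[(6) + (3 + 2*exp(-2*I*pi/3) + exp(2*I*pi/3)) + (3 + exp(-2*I*pi/3) + 2*exp(2*I*pi/3))] = 9/3 = 3
(Exp terms are combined using exp(i*s)*conj(exp(i*t)) = exp(i*(s-t)), and sums of them are collapsed using the identity that for every m > 1 the m distinct m-th roots of unity sum to 0, e.g. 1 + exp(2*I*pi/3) + exp(-2*I*pi/3) = 0.)
Dimension check: dim(rho) = sum (mult * dim) = 1*1 + 2*1 + 3*1 = 6 = chi_rho(e) = 6.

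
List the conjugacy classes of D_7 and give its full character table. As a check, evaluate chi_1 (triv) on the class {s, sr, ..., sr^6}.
Conjugacy classes: {e} of size 1, {r^1, r^6} of size 2, {r^2, r^5} of size 2, {r^3, r^4} of size 2, {s, sr, ..., sr^6} of size 7.
Character table:
  irrep \ class              {e} (size 1)  {r^1, r^6} (size 2)  {r^2, r^5} (size 2)  {r^3, r^4} (size 2)  {s, sr, ..., sr^6} (size 7)
  chi_1 (triv)               1             1                    1                    1                    1                          
  chi_2 (sign: r->1, s->-1)  1             1                    1                    1                    -1                         
  chi_3 (2d, j=1)            2             2*cos(2*pi/7)        -2*cos(3*pi/7)       -2*cos(pi/7)         0                          
  chi_4 (2d, j=2)            2             -2*cos(3*pi/7)       -2*cos(pi/7)         2*cos(2*pi/7)        0                          
  chi_5 (2d, j=3)            2             -2*cos(pi/7)         2*cos(2*pi/7)        -2*cos(3*pi/7)       0                          

Spot check: chi_1 (triv) on {s, sr, ..., sr^6} = 1.

Details: D_7 has order 2*7 = 14 with 5 conjugacy classes, hence 5 irreducibles. Sum of squared dims 1 + 1 + 4 + 4 + 4 = 14 = |G|. Linear characters come from the abelianisation; the 2-dimensional irreps have character r^k -> 2*cos(2*pi*j*k/7), reflections -> 0.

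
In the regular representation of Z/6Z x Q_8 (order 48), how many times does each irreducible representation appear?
Each irreducible V_i of dimension d_i appears with multiplicity d_i, i.e. rho_reg = (direct sum over all irreducibles V_i) d_i V_i. The irreducible dimensions for Z/6Z x Q_8 are 1, 1, 1, 1, 1, 1, 1, 1, 1, 1, 1, 1, 1, 1, 1, 1, 1, 1, 1, 1, 1, 1, 1, 1, 2, 2, 2, 2, 2, 2: 24 irreducibles of dimension 1, each with multiplicity 1; 6 irreducibles of dimension 2, each with multiplicity 2. Total dimension 24*1*1 + 6*2*2 = 48 = |G|.

Argument: General theorem: in the regular representation of a finite group G, each irreducible appears with multiplicity equal to its dimension. Check: dim(rho_reg) = sum d_i^2 = 1 + 1 + 1 + 1 + 1 + 1 + 1 + 1 + 1 + 1 + 1 + 1 + 1 + 1 + 1 + 1 + 1 + 1 + 1 + 1 + 1 + 1 + 1 + 1 + 4 + 4 + 4 + 4 + 4 + 4 = 48 = |G|.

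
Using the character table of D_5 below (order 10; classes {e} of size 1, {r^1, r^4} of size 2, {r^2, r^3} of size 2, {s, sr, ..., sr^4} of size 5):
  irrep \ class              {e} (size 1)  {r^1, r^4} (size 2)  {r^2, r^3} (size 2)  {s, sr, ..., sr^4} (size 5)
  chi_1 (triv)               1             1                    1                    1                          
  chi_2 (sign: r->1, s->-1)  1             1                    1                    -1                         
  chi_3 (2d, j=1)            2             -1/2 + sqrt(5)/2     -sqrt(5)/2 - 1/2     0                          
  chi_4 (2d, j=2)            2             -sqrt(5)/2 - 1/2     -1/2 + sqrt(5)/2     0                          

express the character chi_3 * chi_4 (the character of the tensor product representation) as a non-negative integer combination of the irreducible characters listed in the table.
chi_3 tensor chi_4 = chi_3 + chi_4 (all other irreducibles have multiplicity 0).

Working: The character of a tensor product is the pointwise product (chi_3 * chi_4)(C) = chi_3(C) * chi_4(C):
  {e}: (2)*(2), {r^1, r^4}: (-1/2 + sqrt(5)/2)*(-sqrt(5)/2 - 1/2), {r^2, r^3}: (-sqrt(5)/2 - 1/2)*(-1/2 + sqrt(5)/2), {s, sr, ..., sr^4}: (0)*(0)
so (chi_3 * chi_4) takes values
  {e} -> 4, {r^1, r^4} -> -1, {r^2, r^3} -> -1, {s, sr, ..., sr^4} -> 0.
Now take the inner product of this character with each irreducible chi from the table, <chi_3*chi_4, chi> = (1/10) sum_C |C| (chi_3*chi_4)(C) conj(chi(C)):
  <chi_3*chi_4, chi_1> = (1/10)[1*(4)*conj(1) + 2*(-1)*conj(1) + 2*(-1)*conj(1) + 5*(0)*conj(1)]
      = (1/10)[(4) + (-2) + (-2) + (0)] = 0/10 = 0
  <chi_3*chi_4, chi_2> = (1/10)[1*(4)*conj(1) + 2*(-1)*conj(1) + 2*(-1)*conj(1) + 5*(0)*conj(-1)]
      = (1/10)[(4) + (-2) + (-2) + (0)] = 0/10 = 0
  <chi_3*chi_4, chi_3> = (1/10)[1*(4)*conj(2) + 2*(-1)*conj(-1/2 + sqrt(5)/2) + 2*(-1)*conj(-sqrt(5)/2 - 1/2) + 5*(0)*conj(0)]
      = (1/10)[(8) + (1 - sqrt(5)) + (1 + sqrt(5)) + (0)] = 10/10 = 1
  <chi_3*chi_4, chi_4> = (1/10)[1*(4)*conj(2) + 2*(-1)*conj(-sqrt(5)/2 - 1/2) + 2*(-1)*conj(-1/2 + sqrt(5)/2) + 5*(0)*conj(0)]
      = (1/10)[(8) + (1 + sqrt(5)) + (1 - sqrt(5)) + (0)] = 10/10 = 1
Hence the multiplicities are chi_3: 1, chi_4: 1. Dimension check: dim(chi_3)*dim(chi_4) = 2*2 = 4 and sum (mult * dim) = 1*2 + 1*2 = 4.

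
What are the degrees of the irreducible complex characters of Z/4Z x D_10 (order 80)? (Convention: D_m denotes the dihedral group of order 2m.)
Dimensions: 1, 1, 1, 1, 1, 1, 1, 1, 1, 1, 1, 1, 1, 1, 1, 1, 2, 2, 2, 2, 2, 2, 2, 2, 2, 2, 2, 2, 2, 2, 2, 2

Why: There are 32 irreducibles (= number of conjugacy classes). Their dimensions d_i satisfy sum d_i^2 = |G| = 80: 1 + 1 + 1 + 1 + 1 + 1 + 1 + 1 + 1 + 1 + 1 + 1 + 1 + 1 + 1 + 1 + 4 + 4 + 4 + 4 + 4 + 4 + 4 + 4 + 4 + 4 + 4 + 4 + 4 + 4 + 4 + 4 = 80. (For the product with Z/4Z: each of the 4 1-dim characters of Z/4Z tensors with each irrep of D_10, giving 4 copies of each D_10-dimension.)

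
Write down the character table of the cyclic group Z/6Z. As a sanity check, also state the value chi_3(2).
Character table of Z/6Z (irreps indexed chi_0,...,chi_5 with chi_k(m) = zeta_6^(k*m), zeta_6 = exp(2*pi*i/6)):
  irrep \ class  {0} (size 1)  {1} (size 1)    {2} (size 1)    {3} (size 1)  {4} (size 1)    {5} (size 1)  
  chi_0          1             1               1               1             1               1             
  chi_1          1             exp(I*pi/3)     exp(2*I*pi/3)   -1            exp(-2*I*pi/3)  exp(-I*pi/3)  
  chi_2          1             exp(2*I*pi/3)   exp(-2*I*pi/3)  1             exp(2*I*pi/3)   exp(-2*I*pi/3)
  chi_3          1             -1              1               -1            1               -1            
  chi_4          1             exp(-2*I*pi/3)  exp(2*I*pi/3)   1             exp(-2*I*pi/3)  exp(2*I*pi/3) 
  chi_5          1             exp(-I*pi/3)    exp(-2*I*pi/3)  -1            exp(2*I*pi/3)   exp(I*pi/3)   

Spot check: chi_3(2) = zeta_6^(3*2) = zeta_6^6 = 1.

Proof sketch: Z/6Z is abelian, so all 6 irreducible complex representations are 1-dimensional. They are given by chi_k(m) = zeta_6^(k*m) for k = 0,...,5. Row orthogonality: sum_m chi_k(m) conj(chi_l(m)) = 6 * [k = l].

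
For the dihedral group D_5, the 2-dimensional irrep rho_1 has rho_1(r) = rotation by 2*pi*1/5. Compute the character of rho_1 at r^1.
chi_{rho_1}(r^1) = 2*cos(2*pi*1*1/5) = -1/2 + sqrt(5)/2

Solution. rho_1(r^1) is rotation by angle 2*pi*1*1/5, whose trace is 2*cos(2*pi*1*1/5) = -1/2 + sqrt(5)/2.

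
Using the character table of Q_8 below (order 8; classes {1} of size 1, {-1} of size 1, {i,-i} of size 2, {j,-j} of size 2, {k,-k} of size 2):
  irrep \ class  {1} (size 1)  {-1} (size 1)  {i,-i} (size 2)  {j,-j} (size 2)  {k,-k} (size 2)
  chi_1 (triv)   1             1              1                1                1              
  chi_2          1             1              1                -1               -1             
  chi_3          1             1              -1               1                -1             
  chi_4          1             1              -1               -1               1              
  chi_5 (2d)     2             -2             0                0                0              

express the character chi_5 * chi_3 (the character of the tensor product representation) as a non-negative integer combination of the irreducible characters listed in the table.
chi_5 tensor chi_3 = chi_5 (all other irreducibles have multiplicity 0).

Proof sketch: The character of a tensor product is the pointwise product (chi_5 * chi_3)(C) = chi_5(C) * chi_3(C):
  {1}: (2)*(1), {-1}: (-2)*(1), {i,-i}: (0)*(-1), {j,-j}: (0)*(1), {k,-k}: (0)*(-1)
so (chi_5 * chi_3) takes values
  {1} -> 2, {-1} -> -2, {i,-i} -> 0, {j,-j} -> 0, {k,-k} -> 0.
Now take the inner product of this character with each irreducible chi from the table, <chi_5*chi_3, chi> = (1/8) sum_C |C| (chi_5*chi_3)(C) conj(chi(C)):
  <chi_5*chi_3, chi_1> = (1/8)[1*(2)*conj(1) + 1*(-2)*conj(1) + 2*(0)*conj(1) + 2*(0)*conj(1) + 2*(0)*conj(1)]
      = (1/8)[(2) + (-2) + (0) + (0) + (0)] = 0/8 = 0
  <chi_5*chi_3, chi_2> = (1/8)[1*(2)*conj(1) + 1*(-2)*conj(1) + 2*(0)*conj(1) + 2*(0)*conj(-1) + 2*(0)*conj(-1)]
      = (1/8)[(2) + (-2) + (0) + (0) + (0)] = 0/8 = 0
  <chi_5*chi_3, chi_3> = (1/8)[1*(2)*conj(1) + 1*(-2)*conj(1) + 2*(0)*conj(-1) + 2*(0)*conj(1) + 2*(0)*conj(-1)]
      = (1/8)[(2) + (-2) + (0) + (0) + (0)] = 0/8 = 0
  <chi_5*chi_3, chi_4> = (1/8)[1*(2)*conj(1) + 1*(-2)*conj(1) + 2*(0)*conj(-1) + 2*(0)*conj(-1) + 2*(0)*conj(1)]
      = (1/8)[(2) + (-2) + (0) + (0) + (0)] = 0/8 = 0
  <chi_5*chi_3, chi_5> = (1/8)[1*(2)*conj(2) + 1*(-2)*conj(-2) + 2*(0)*conj(0) + 2*(0)*conj(0) + 2*(0)*conj(0)]
      = (1/8)[(4) + (4) + (0) + (0) + (0)] = 8/8 = 1
Hence the multiplicities are chi_5: 1. Dimension check: dim(chi_5)*dim(chi_3) = 2*1 = 2 and sum (mult * dim) = 1*2 = 2.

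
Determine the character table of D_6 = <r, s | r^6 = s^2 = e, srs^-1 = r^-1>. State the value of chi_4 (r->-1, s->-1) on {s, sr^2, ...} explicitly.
Conjugacy classes: {e} of size 1, {r^3} of size 1, {r^1, r^5} of size 2, {r^2, r^4} of size 2, {s, sr^2, ...} of size 3, {sr, sr^3, ...} of size 3.
Character table:
  irrep \ class              {e} (size 1)  {r^3} (size 1)  {r^1, r^5} (size 2)  {r^2, r^4} (size 2)  {s, sr^2, ...} (size 3)  {sr, sr^3, ...} (size 3)
  chi_1 (triv)               1             1               1                    1                    1                        1                       
  chi_2 (sign: r->1, s->-1)  1             1               1                    1                    -1                       -1                      
  chi_3 (r->-1, s->1)        1             -1              -1                   1                    1                        -1                      
  chi_4 (r->-1, s->-1)       1             -1              -1                   1                    -1                       1                       
  chi_5 (2d, j=1)            2             -2              1                    -1                   0                        0                       
  chi_6 (2d, j=2)            2             2               -1                   -1                   0                        0                       

Spot check: chi_4 (r->-1, s->-1) on {s, sr^2, ...} = -1.

Working: D_6 has order 2*6 = 12 with 6 conjugacy classes, hence 6 irreducibles. Sum of squared dims 1 + 1 + 1 + 1 + 4 + 4 = 12 = |G|. Linear characters come from the abelianisation; the 2-dimensional irreps have character r^k -> 2*cos(2*pi*j*k/6), reflections -> 0.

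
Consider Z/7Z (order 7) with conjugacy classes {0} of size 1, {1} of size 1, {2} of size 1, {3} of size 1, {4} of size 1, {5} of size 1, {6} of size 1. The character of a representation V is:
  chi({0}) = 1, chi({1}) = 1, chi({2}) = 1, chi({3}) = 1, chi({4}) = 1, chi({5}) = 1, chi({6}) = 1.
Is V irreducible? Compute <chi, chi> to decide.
Irreducible: <chi, chi> = 1.

Argument: <chi, chi> = (1/|G|) sum_C |C| * |chi(C)|^2 = (1/7)[1*|1|^2 + 1*|1|^2 + 1*|1|^2 + 1*|1|^2 + 1*|1|^2 + 1*|1|^2 + 1*|1|^2]
  = (1/7)[(1) + (1) + (1) + (1) + (1) + (1) + (1)] = 7/7 = 1.
(Exp terms are combined using exp(i*s)*conj(exp(i*t)) = exp(i*(s-t)), and sums of them are collapsed using the identity that for every m > 1 the m distinct m-th roots of unity sum to 0, e.g. 1 + exp(2*I*pi/3) + exp(-2*I*pi/3) = 0.)
A character is irreducible iff <chi, chi> = 1, so this representation is irreducible.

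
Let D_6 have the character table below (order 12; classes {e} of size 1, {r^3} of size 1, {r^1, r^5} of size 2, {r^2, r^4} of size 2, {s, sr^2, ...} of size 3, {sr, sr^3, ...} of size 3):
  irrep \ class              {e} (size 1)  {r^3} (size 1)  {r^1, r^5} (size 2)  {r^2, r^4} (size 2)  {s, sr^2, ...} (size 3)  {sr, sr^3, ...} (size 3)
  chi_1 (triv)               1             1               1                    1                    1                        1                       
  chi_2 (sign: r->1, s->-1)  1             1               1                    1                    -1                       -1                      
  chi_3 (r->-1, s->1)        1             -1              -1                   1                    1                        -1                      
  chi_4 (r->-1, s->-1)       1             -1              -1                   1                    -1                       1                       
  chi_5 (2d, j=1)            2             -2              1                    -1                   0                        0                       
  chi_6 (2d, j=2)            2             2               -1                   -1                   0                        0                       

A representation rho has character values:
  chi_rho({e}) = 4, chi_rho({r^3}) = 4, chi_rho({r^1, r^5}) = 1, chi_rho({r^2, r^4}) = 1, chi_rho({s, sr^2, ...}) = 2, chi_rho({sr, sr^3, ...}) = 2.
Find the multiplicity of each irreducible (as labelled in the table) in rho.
Multiplicities: chi_1: 2, chi_2: 0, chi_3: 0, chi_4: 0, chi_5: 0, chi_6: 1.

Solution. Use <chi_rho, chi> = (1/|G|) sum_C |C| * chi_rho(C) * conj(chi(C)) with |G| = 12 for each irreducible chi in the table:
  <chi_rho, chi_1> = (1/12)[1*(4)*conj(1) + 1*(4)*conj(1) + 2*(1)*conj(1) + 2*(1)*conj(1) + 3*(2)*conj(1) + 3*(2)*conj(1)]
      = (1/12)[(4) + (4) + (2) + (2) + (6) + (6)] = 24/12 = 2
  <chi_rho, chi_2> = (1/12)[1*(4)*conj(1) + 1*(4)*conj(1) + 2*(1)*conj(1) + 2*(1)*conj(1) + 3*(2)*conj(-1) + 3*(2)*conj(-1)]
      = (1/12)[(4) + (4) + (2) + (2) + (-6) + (-6)] = 0/12 = 0
  <chi_rho, chi_3> = (1/12)[1*(4)*conj(1) + 1*(4)*conj(-1) + 2*(1)*conj(-1) + 2*(1)*conj(1) + 3*(2)*conj(1) + 3*(2)*conj(-1)]
      = (1/12)[(4) + (-4) + (-2) + (2) + (6) + (-6)] = 0/12 = 0
  <chi_rho, chi_4> = (1/12)[1*(4)*conj(1) + 1*(4)*conj(-1) + 2*(1)*conj(-1) + 2*(1)*conj(1) + 3*(2)*conj(-1) + 3*(2)*conj(1)]
      = (1/12)[(4) + (-4) + (-2) + (2) + (-6) + (6)] = 0/12 = 0
  <chi_rho, chi_5> = (1/12)[1*(4)*conj(2) + 1*(4)*conj(-2) + 2*(1)*conj(1) + 2*(1)*conj(-1) + 3*(2)*conj(0) + 3*(2)*conj(0)]
      = (1/12)[(8) + (-8) + (2) + (-2) + (0) + (0)] = 0/12 = 0
  <chi_rho, chi_6> = (1/12)[1*(4)*conj(2) + 1*(4)*conj(2) + 2*(1)*conj(-1) + 2*(1)*conj(-1) + 3*(2)*conj(0) + 3*(2)*conj(0)]
      = (1/12)[(8) + (8) + (-2) + (-2) + (0) + (0)] = 12/12 = 1
Dimension check: dim(rho) = sum (mult * dim) = 2*1 + 0*1 + 0*1 + 0*1 + 0*2 + 1*2 = 4 = chi_rho(e) = 4.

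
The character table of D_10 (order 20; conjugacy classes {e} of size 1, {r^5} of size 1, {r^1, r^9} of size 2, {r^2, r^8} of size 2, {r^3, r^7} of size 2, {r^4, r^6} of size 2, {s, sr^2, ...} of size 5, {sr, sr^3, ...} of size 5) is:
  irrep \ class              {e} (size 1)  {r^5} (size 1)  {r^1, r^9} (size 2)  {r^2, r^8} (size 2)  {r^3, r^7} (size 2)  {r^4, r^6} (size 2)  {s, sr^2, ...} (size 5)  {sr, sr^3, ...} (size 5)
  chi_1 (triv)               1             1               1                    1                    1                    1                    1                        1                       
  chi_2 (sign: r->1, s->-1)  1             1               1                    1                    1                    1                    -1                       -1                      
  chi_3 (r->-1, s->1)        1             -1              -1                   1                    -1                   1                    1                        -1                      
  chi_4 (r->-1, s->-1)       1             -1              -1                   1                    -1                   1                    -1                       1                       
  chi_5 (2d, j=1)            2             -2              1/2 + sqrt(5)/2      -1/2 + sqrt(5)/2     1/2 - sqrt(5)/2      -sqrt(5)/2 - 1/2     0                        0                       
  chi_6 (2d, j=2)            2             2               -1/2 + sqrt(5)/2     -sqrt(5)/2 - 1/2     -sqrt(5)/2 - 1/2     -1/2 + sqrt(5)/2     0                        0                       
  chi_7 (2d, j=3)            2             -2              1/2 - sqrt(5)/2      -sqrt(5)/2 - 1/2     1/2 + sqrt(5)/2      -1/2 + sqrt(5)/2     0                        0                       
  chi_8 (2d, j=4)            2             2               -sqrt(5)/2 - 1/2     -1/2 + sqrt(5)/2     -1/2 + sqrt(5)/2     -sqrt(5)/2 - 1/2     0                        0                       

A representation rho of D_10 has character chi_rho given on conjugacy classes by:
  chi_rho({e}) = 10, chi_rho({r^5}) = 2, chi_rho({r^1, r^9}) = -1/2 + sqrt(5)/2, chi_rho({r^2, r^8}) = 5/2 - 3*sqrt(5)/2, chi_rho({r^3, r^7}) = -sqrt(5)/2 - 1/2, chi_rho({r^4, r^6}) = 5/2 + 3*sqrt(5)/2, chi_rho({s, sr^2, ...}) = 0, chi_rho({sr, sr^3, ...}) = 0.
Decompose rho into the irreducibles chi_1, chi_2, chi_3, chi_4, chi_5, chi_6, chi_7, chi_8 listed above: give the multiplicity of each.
Multiplicities: chi_1: 1, chi_2: 1, chi_3: 1, chi_4: 1, chi_5: 0, chi_6: 2, chi_7: 1, chi_8: 0.

Use <chi_rho, chi> = (1/|G|) sum_C |C| * chi_rho(C) * conj(chi(C)) with |G| = 20 for each irreducible chi in the table:
  <chi_rho, chi_1> = (1/20)[1*(10)*conj(1) + 1*(2)*conj(1) + 2*(-1/2 + sqrt(5)/2)*conj(1) + 2*(5/2 - 3*sqrt(5)/2)*conj(1) + 2*(-sqrt(5)/2 - 1/2)*conj(1) + 2*(5/2 + 3*sqrt(5)/2)*conj(1) + 5*(0)*conj(1) + 5*(0)*conj(1)]
      = (1/20)[(10) + (2) + (-1 + sqrt(5)) + (5 - 3*sqrt(5)) + (-sqrt(5) - 1) + (5 + 3*sqrt(5)) + (0) + (0)] = 20/20 = 1
  <chi_rho, chi_2> = (1/20)[1*(10)*conj(1) + 1*(2)*conj(1) + 2*(-1/2 + sqrt(5)/2)*conj(1) + 2*(5/2 - 3*sqrt(5)/2)*conj(1) + 2*(-sqrt(5)/2 - 1/2)*conj(1) + 2*(5/2 + 3*sqrt(5)/2)*conj(1) + 5*(0)*conj(-1) + 5*(0)*conj(-1)]
      = (1/20)[(10) + (2) + (-1 + sqrt(5)) + (5 - 3*sqrt(5)) + (-sqrt(5) - 1) + (5 + 3*sqrt(5)) + (0) + (0)] = 20/20 = 1
  <chi_rho, chi_3> = (1/20)[1*(10)*conj(1) + 1*(2)*conj(-1) + 2*(-1/2 + sqrt(5)/2)*conj(-1) + 2*(5/2 - 3*sqrt(5)/2)*conj(1) + 2*(-sqrt(5)/2 - 1/2)*conj(-1) + 2*(5/2 + 3*sqrt(5)/2)*conj(1) + 5*(0)*conj(1) + 5*(0)*conj(-1)]
      = (1/20)[(10) + (-2) + (1 - sqrt(5)) + (5 - 3*sqrt(5)) + (1 + sqrt(5)) + (5 + 3*sqrt(5)) + (0) + (0)] = 20/20 = 1
  <chi_rho, chi_4> = (1/20)[1*(10)*conj(1) + 1*(2)*conj(-1) + 2*(-1/2 + sqrt(5)/2)*conj(-1) + 2*(5/2 - 3*sqrt(5)/2)*conj(1) + 2*(-sqrt(5)/2 - 1/2)*conj(-1) + 2*(5/2 + 3*sqrt(5)/2)*conj(1) + 5*(0)*conj(-1) + 5*(0)*conj(1)]
      = (1/20)[(10) + (-2) + (1 - sqrt(5)) + (5 - 3*sqrt(5)) + (1 + sqrt(5)) + (5 + 3*sqrt(5)) + (0) + (0)] = 20/20 = 1
  <chi_rho, chi_5> = (1/20)[1*(10)*conj(2) + 1*(2)*conj(-2) + 2*(-1/2 + sqrt(5)/2)*conj(1/2 + sqrt(5)/2) + 2*(5/2 - 3*sqrt(5)/2)*conj(-1/2 + sqrt(5)/2) + 2*(-sqrt(5)/2 - 1/2)*conj(1/2 - sqrt(5)/2) + 2*(5/2 + 3*sqrt(5)/2)*conj(-sqrt(5)/2 - 1/2) + 5*(0)*conj(0) + 5*(0)*conj(0)]
      = (1/20)[(20) + (-4) + (2) + (-10 + 4*sqrt(5)) + (2) + (-10 - 4*sqrt(5)) + (0) + (0)] = 0/20 = 0
  <chi_rho, chi_6> = (1/20)[1*(10)*conj(2) + 1*(2)*conj(2) + 2*(-1/2 + sqrt(5)/2)*conj(-1/2 + sqrt(5)/2) + 2*(5/2 - 3*sqrt(5)/2)*conj(-sqrt(5)/2 - 1/2) + 2*(-sqrt(5)/2 - 1/2)*conj(-sqrt(5)/2 - 1/2) + 2*(5/2 + 3*sqrt(5)/2)*conj(-1/2 + sqrt(5)/2) + 5*(0)*conj(0) + 5*(0)*conj(0)]
      = (1/20)[(20) + (4) + (3 - sqrt(5)) + (5 - sqrt(5)) + (sqrt(5) + 3) + (sqrt(5) + 5) + (0) + (0)] = 40/20 = 2
  <chi_rho, chi_7> = (1/20)[1*(10)*conj(2) + 1*(2)*conj(-2) + 2*(-1/2 + sqrt(5)/2)*conj(1/2 - sqrt(5)/2) + 2*(5/2 - 3*sqrt(5)/2)*conj(-sqrt(5)/2 - 1/2) + 2*(-sqrt(5)/2 - 1/2)*conj(1/2 + sqrt(5)/2) + 2*(5/2 + 3*sqrt(5)/2)*conj(-1/2 + sqrt(5)/2) + 5*(0)*conj(0) + 5*(0)*conj(0)]
      = (1/20)[(20) + (-4) + (-3 + sqrt(5)) + (5 - sqrt(5)) + (-3 - sqrt(5)) + (sqrt(5) + 5) + (0) + (0)] = 20/20 = 1
  <chi_rho, chi_8> = (1/20)[1*(10)*conj(2) + 1*(2)*conj(2) + 2*(-1/2 + sqrt(5)/2)*conj(-sqrt(5)/2 - 1/2) + 2*(5/2 - 3*sqrt(5)/2)*conj(-1/2 + sqrt(5)/2) + 2*(-sqrt(5)/2 - 1/2)*conj(-1/2 + sqrt(5)/2) + 2*(5/2 + 3*sqrt(5)/2)*conj(-sqrt(5)/2 - 1/2) + 5*(0)*conj(0) + 5*(0)*conj(0)]
      = (1/20)[(20) + (4) + (-2) + (-10 + 4*sqrt(5)) + (-2) + (-10 - 4*sqrt(5)) + (0) + (0)] = 0/20 = 0
Dimension check: dim(rho) = sum (mult * dim) = 1*1 + 1*1 + 1*1 + 1*1 + 0*2 + 2*2 + 1*2 + 0*2 = 10 = chi_rho(e) = 10.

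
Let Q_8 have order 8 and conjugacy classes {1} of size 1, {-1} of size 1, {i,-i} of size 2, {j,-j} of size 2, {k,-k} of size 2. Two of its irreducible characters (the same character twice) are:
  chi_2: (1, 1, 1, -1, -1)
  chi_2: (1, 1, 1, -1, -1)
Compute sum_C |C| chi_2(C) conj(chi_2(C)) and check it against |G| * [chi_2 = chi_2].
Sum = 8 = |G| = 8; so <chi_2, chi_2> = 1 (norm-1 confirms irreducibility).

Details: Compute term by term over conjugacy classes (|C| * chi_2(C) * conj(chi_2(C))):
  1*(1)*conj(1) + 1*(1)*conj(1) + 2*(1)*conj(1) + 2*(-1)*conj(-1) + 2*(-1)*conj(-1)
  = (1) + (1) + (2) + (2) + (2)
  = 8.
Dividing by |G| = 8 gives 8/8 = 1, matching the row-orthogonality relation <chi_2, chi_2> = [chi_2 = chi_2].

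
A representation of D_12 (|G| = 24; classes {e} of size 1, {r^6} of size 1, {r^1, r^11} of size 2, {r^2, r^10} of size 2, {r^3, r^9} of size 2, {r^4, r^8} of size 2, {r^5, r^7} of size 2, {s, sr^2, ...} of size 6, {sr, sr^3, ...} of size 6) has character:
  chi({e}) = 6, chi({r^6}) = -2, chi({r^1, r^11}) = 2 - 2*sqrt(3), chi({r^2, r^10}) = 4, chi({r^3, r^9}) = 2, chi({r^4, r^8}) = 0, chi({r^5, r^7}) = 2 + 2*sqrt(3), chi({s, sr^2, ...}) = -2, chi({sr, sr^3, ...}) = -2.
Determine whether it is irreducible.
Not irreducible (reducible): <chi, chi> = 8 > 1.

Proof sketch: <chi, chi> = (1/|G|) sum_C |C| * |chi(C)|^2 = (1/24)[1*|6|^2 + 1*|-2|^2 + 2*|2 - 2*sqrt(3)|^2 + 2*|4|^2 + 2*|2|^2 + 2*|0|^2 + 2*|2 + 2*sqrt(3)|^2 + 6*|-2|^2 + 6*|-2|^2]
  = (1/24)[(36) + (4) + (32 - 16*sqrt(3)) + (32) + (8) + (0) + (16*sqrt(3) + 32) + (24) + (24)] = 192/24 = 8.
A character is irreducible iff <chi, chi> = 1, so this representation is reducible.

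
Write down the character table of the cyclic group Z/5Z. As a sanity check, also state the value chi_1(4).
Character table of Z/5Z (irreps indexed chi_0,...,chi_4 with chi_k(m) = zeta_5^(k*m), zeta_5 = exp(2*pi*i/5)):
  irrep \ class  {0} (size 1)  {1} (size 1)    {2} (size 1)    {3} (size 1)    {4} (size 1)  
  chi_0          1             1               1               1               1             
  chi_1          1             exp(2*I*pi/5)   exp(4*I*pi/5)   exp(-4*I*pi/5)  exp(-2*I*pi/5)
  chi_2          1             exp(4*I*pi/5)   exp(-2*I*pi/5)  exp(2*I*pi/5)   exp(-4*I*pi/5)
  chi_3          1             exp(-4*I*pi/5)  exp(2*I*pi/5)   exp(-2*I*pi/5)  exp(4*I*pi/5) 
  chi_4          1             exp(-2*I*pi/5)  exp(-4*I*pi/5)  exp(4*I*pi/5)   exp(2*I*pi/5) 

Spot check: chi_1(4) = zeta_5^(1*4) = zeta_5^4 = exp(-2*I*pi/5).

Explanation: Z/5Z is abelian, so all 5 irreducible complex representations are 1-dimensional. They are given by chi_k(m) = zeta_5^(k*m) for k = 0,...,4. Row orthogonality: sum_m chi_k(m) conj(chi_l(m)) = 5 * [k = l].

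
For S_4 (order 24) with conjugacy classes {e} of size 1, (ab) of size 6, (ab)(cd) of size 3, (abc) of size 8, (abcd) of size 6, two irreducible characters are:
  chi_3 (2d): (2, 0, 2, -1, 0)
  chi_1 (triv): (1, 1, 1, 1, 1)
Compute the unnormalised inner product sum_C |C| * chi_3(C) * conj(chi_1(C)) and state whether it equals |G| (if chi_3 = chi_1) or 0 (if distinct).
Sum = 0; so <chi_3, chi_1> = 0 (distinct irreducibles are orthogonal).

Justification: Compute term by term over conjugacy classes (|C| * chi_3(C) * conj(chi_1(C))):
  1*(2)*conj(1) + 6*(0)*conj(1) + 3*(2)*conj(1) + 8*(-1)*conj(1) + 6*(0)*conj(1)
  = (2) + (0) + (6) + (-8) + (0)
  = 0.
Dividing by |G| = 24 gives 0/24 = 0, matching the row-orthogonality relation <chi_3, chi_1> = [chi_3 = chi_1].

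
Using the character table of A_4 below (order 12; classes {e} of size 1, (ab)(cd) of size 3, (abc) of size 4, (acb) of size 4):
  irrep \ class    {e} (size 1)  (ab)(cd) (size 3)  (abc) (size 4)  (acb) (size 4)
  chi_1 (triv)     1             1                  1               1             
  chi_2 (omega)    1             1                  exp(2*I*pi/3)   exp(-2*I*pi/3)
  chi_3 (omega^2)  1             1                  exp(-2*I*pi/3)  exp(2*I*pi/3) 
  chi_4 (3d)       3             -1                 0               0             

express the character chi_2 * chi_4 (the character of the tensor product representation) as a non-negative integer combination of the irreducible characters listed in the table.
chi_2 tensor chi_4 = chi_4 (all other irreducibles have multiplicity 0).

Argument: The character of a tensor product is the pointwise product (chi_2 * chi_4)(C) = chi_2(C) * chi_4(C):
  {e}: (1)*(3), (ab)(cd): (1)*(-1), (abc): (exp(2*I*pi/3))*(0), (acb): (exp(-2*I*pi/3))*(0)
so (chi_2 * chi_4) takes values
  {e} -> 3, (ab)(cd) -> -1, (abc) -> 0, (acb) -> 0.
Now take the inner product of this character with each irreducible chi from the table, <chi_2*chi_4, chi> = (1/12) sum_C |C| (chi_2*chi_4)(C) conj(chi(C)):
  <chi_2*chi_4, chi_1> = (1/12)[1*(3)*conj(1) + 3*(-1)*conj(1) + 4*(0)*conj(1) + 4*(0)*conj(1)]
      = (1/12)[(3) + (-3) + (0) + (0)] = 0/12 = 0
  <chi_2*chi_4, chi_2> = (1/12)[1*(3)*conj(1) + 3*(-1)*conj(1) + 4*(0)*conj(exp(2*I*pi/3)) + 4*(0)*conj(exp(-2*I*pi/3))]
      = (1/12)[(3) + (-3) + (0) + (0)] = 0/12 = 0
  <chi_2*chi_4, chi_3> = (1/12)[1*(3)*conj(1) + 3*(-1)*conj(1) + 4*(0)*conj(exp(-2*I*pi/3)) + 4*(0)*conj(exp(2*I*pi/3))]
      = (1/12)[(3) + (-3) + (0) + (0)] = 0/12 = 0
  <chi_2*chi_4, chi_4> = (1/12)[1*(3)*conj(3) + 3*(-1)*conj(-1) + 4*(0)*conj(0) + 4*(0)*conj(0)]
      = (1/12)[(9) + (3) + (0) + (0)] = 12/12 = 1
(Exp terms are combined using exp(i*s)*conj(exp(i*t)) = exp(i*(s-t)), and sums of them are collapsed using the identity that for every m > 1 the m distinct m-th roots of unity sum to 0, e.g. 1 + exp(2*I*pi/3) + exp(-2*I*pi/3) = 0.)
Hence the multiplicities are chi_4: 1. Dimension check: dim(chi_2)*dim(chi_4) = 1*3 = 3 and sum (mult * dim) = 1*3 = 3.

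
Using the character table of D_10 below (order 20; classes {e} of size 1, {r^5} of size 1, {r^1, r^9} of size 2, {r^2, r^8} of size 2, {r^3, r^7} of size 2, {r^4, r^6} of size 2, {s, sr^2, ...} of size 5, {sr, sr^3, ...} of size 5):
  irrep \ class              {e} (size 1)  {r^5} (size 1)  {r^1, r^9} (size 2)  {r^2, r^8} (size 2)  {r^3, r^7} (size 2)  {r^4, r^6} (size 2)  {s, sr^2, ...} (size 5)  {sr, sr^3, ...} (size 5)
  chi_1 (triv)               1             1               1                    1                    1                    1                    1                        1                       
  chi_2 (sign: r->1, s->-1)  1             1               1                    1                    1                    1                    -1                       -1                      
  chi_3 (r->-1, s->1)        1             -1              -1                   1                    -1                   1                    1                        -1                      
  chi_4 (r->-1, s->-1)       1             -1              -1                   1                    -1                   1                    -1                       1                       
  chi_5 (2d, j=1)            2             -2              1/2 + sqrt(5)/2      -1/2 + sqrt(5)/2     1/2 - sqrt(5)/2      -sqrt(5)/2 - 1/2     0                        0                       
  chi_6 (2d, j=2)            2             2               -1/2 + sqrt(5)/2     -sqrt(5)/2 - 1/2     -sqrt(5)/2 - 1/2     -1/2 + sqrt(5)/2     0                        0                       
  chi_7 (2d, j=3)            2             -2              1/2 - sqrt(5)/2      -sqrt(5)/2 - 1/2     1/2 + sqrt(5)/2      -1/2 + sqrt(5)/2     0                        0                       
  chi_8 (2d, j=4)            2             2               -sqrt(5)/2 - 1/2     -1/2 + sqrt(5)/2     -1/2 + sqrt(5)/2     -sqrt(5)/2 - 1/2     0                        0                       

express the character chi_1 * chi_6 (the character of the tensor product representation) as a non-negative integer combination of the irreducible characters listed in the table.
chi_1 tensor chi_6 = chi_6 (all other irreducibles have multiplicity 0).

Argument: The character of a tensor product is the pointwise product (chi_1 * chi_6)(C) = chi_1(C) * chi_6(C):
  {e}: (1)*(2), {r^5}: (1)*(2), {r^1, r^9}: (1)*(-1/2 + sqrt(5)/2), {r^2, r^8}: (1)*(-sqrt(5)/2 - 1/2), {r^3, r^7}: (1)*(-sqrt(5)/2 - 1/2), {r^4, r^6}: (1)*(-1/2 + sqrt(5)/2), {s, sr^2, ...}: (1)*(0), {sr, sr^3, ...}: (1)*(0)
so (chi_1 * chi_6) takes values
  {e} -> 2, {r^5} -> 2, {r^1, r^9} -> -1/2 + sqrt(5)/2, {r^2, r^8} -> -sqrt(5)/2 - 1/2, {r^3, r^7} -> -sqrt(5)/2 - 1/2, {r^4, r^6} -> -1/2 + sqrt(5)/2, {s, sr^2, ...} -> 0, {sr, sr^3, ...} -> 0.
Now take the inner product of this character with each irreducible chi from the table, <chi_1*chi_6, chi> = (1/20) sum_C |C| (chi_1*chi_6)(C) conj(chi(C)):
  <chi_1*chi_6, chi_1> = (1/20)[1*(2)*conj(1) + 1*(2)*conj(1) + 2*(-1/2 + sqrt(5)/2)*conj(1) + 2*(-sqrt(5)/2 - 1/2)*conj(1) + 2*(-sqrt(5)/2 - 1/2)*conj(1) + 2*(-1/2 + sqrt(5)/2)*conj(1) + 5*(0)*conj(1) + 5*(0)*conj(1)]
      = (1/20)[(2) + (2) + (-1 + sqrt(5)) + (-sqrt(5) - 1) + (-sqrt(5) - 1) + (-1 + sqrt(5)) + (0) + (0)] = 0/20 = 0
  <chi_1*chi_6, chi_2> = (1/20)[1*(2)*conj(1) + 1*(2)*conj(1) + 2*(-1/2 + sqrt(5)/2)*conj(1) + 2*(-sqrt(5)/2 - 1/2)*conj(1) + 2*(-sqrt(5)/2 - 1/2)*conj(1) + 2*(-1/2 + sqrt(5)/2)*conj(1) + 5*(0)*conj(-1) + 5*(0)*conj(-1)]
      = (1/20)[(2) + (2) + (-1 + sqrt(5)) + (-sqrt(5) - 1) + (-sqrt(5) - 1) + (-1 + sqrt(5)) + (0) + (0)] = 0/20 = 0
  <chi_1*chi_6, chi_3> = (1/20)[1*(2)*conj(1) + 1*(2)*conj(-1) + 2*(-1/2 + sqrt(5)/2)*conj(-1) + 2*(-sqrt(5)/2 - 1/2)*conj(1) + 2*(-sqrt(5)/2 - 1/2)*conj(-1) + 2*(-1/2 + sqrt(5)/2)*conj(1) + 5*(0)*conj(1) + 5*(0)*conj(-1)]
      = (1/20)[(2) + (-2) + (1 - sqrt(5)) + (-sqrt(5) - 1) + (1 + sqrt(5)) + (-1 + sqrt(5)) + (0) + (0)] = 0/20 = 0
  <chi_1*chi_6, chi_4> = (1/20)[1*(2)*conj(1) + 1*(2)*conj(-1) + 2*(-1/2 + sqrt(5)/2)*conj(-1) + 2*(-sqrt(5)/2 - 1/2)*conj(1) + 2*(-sqrt(5)/2 - 1/2)*conj(-1) + 2*(-1/2 + sqrt(5)/2)*conj(1) + 5*(0)*conj(-1) + 5*(0)*conj(1)]
      = (1/20)[(2) + (-2) + (1 - sqrt(5)) + (-sqrt(5) - 1) + (1 + sqrt(5)) + (-1 + sqrt(5)) + (0) + (0)] = 0/20 = 0
  <chi_1*chi_6, chi_5> = (1/20)[1*(2)*conj(2) + 1*(2)*conj(-2) + 2*(-1/2 + sqrt(5)/2)*conj(1/2 + sqrt(5)/2) + 2*(-sqrt(5)/2 - 1/2)*conj(-1/2 + sqrt(5)/2) + 2*(-sqrt(5)/2 - 1/2)*conj(1/2 - sqrt(5)/2) + 2*(-1/2 + sqrt(5)/2)*conj(-sqrt(5)/2 - 1/2) + 5*(0)*conj(0) + 5*(0)*conj(0)]
      = (1/20)[(4) + (-4) + (2) + (-2) + (2) + (-2) + (0) + (0)] = 0/20 = 0
  <chi_1*chi_6, chi_6> = (1/20)[1*(2)*conj(2) + 1*(2)*conj(2) + 2*(-1/2 + sqrt(5)/2)*conj(-1/2 + sqrt(5)/2) + 2*(-sqrt(5)/2 - 1/2)*conj(-sqrt(5)/2 - 1/2) + 2*(-sqrt(5)/2 - 1/2)*conj(-sqrt(5)/2 - 1/2) + 2*(-1/2 + sqrt(5)/2)*conj(-1/2 + sqrt(5)/2) + 5*(0)*conj(0) + 5*(0)*conj(0)]
      = (1/20)[(4) + (4) + (3 - sqrt(5)) + (sqrt(5) + 3) + (sqrt(5) + 3) + (3 - sqrt(5)) + (0) + (0)] = 20/20 = 1
  <chi_1*chi_6, chi_7> = (1/20)[1*(2)*conj(2) + 1*(2)*conj(-2) + 2*(-1/2 + sqrt(5)/2)*conj(1/2 - sqrt(5)/2) + 2*(-sqrt(5)/2 - 1/2)*conj(-sqrt(5)/2 - 1/2) + 2*(-sqrt(5)/2 - 1/2)*conj(1/2 + sqrt(5)/2) + 2*(-1/2 + sqrt(5)/2)*conj(-1/2 + sqrt(5)/2) + 5*(0)*conj(0) + 5*(0)*conj(0)]
      = (1/20)[(4) + (-4) + (-3 + sqrt(5)) + (sqrt(5) + 3) + (-3 - sqrt(5)) + (3 - sqrt(5)) + (0) + (0)] = 0/20 = 0
  <chi_1*chi_6, chi_8> = (1/20)[1*(2)*conj(2) + 1*(2)*conj(2) + 2*(-1/2 + sqrt(5)/2)*conj(-sqrt(5)/2 - 1/2) + 2*(-sqrt(5)/2 - 1/2)*conj(-1/2 + sqrt(5)/2) + 2*(-sqrt(5)/2 - 1/2)*conj(-1/2 + sqrt(5)/2) + 2*(-1/2 + sqrt(5)/2)*conj(-sqrt(5)/2 - 1/2) + 5*(0)*conj(0) + 5*(0)*conj(0)]
      = (1/20)[(4) + (4) + (-2) + (-2) + (-2) + (-2) + (0) + (0)] = 0/20 = 0
Hence the multiplicities are chi_6: 1. Dimension check: dim(chi_1)*dim(chi_6) = 1*2 = 2 and sum (mult * dim) = 1*2 = 2.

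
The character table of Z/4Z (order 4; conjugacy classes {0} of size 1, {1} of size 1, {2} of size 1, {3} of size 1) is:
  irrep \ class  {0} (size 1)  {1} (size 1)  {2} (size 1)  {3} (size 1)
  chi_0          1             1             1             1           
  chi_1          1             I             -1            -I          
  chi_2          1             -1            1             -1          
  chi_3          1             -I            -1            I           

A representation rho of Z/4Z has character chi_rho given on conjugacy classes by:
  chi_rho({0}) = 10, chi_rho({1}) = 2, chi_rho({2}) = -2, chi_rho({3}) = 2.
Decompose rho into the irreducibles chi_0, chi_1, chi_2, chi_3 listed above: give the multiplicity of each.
Multiplicities: chi_0: 3, chi_1: 3, chi_2: 1, chi_3: 3.

Reasoning: Use <chi_rho, chi> = (1/|G|) sum_C |C| * chi_rho(C) * conj(chi(C)) with |G| = 4 for each irreducible chi in the table:
  <chi_rho, chi_0> = (1/4)[1*(10)*conj(1) + 1*(2)*conj(1) + 1*(-2)*conj(1) + 1*(2)*conj(1)]
      = (1/4)[(10) + (2) + (-2) + (2)] = 12/4 = 3
  <chi_rho, chi_1> = (1/4)[1*(10)*conj(1) + 1*(2)*conj(I) + 1*(-2)*conj(-1) + 1*(2)*conj(-I)]
      = (1/4)[(10) + (-2*I) + (2) + (2*I)] = 12/4 = 3
  <chi_rho, chi_2> = (1/4)[1*(10)*conj(1) + 1*(2)*conj(-1) + 1*(-2)*conj(1) + 1*(2)*conj(-1)]
      = (1/4)[(10) + (-2) + (-2) + (-2)] = 4/4 = 1
  <chi_rho, chi_3> = (1/4)[1*(10)*conj(1) + 1*(2)*conj(-I) + 1*(-2)*conj(-1) + 1*(2)*conj(I)]
      = (1/4)[(10) + (2*I) + (2) + (-2*I)] = 12/4 = 3
(Exp terms are combined using exp(i*s)*conj(exp(i*t)) = exp(i*(s-t)), and sums of them are collapsed using the identity that for every m > 1 the m distinct m-th roots of unity sum to 0, e.g. 1 + exp(2*I*pi/3) + exp(-2*I*pi/3) = 0.)
Dimension check: dim(rho) = sum (mult * dim) = 3*1 + 3*1 + 1*1 + 3*1 = 10 = chi_rho(e) = 10.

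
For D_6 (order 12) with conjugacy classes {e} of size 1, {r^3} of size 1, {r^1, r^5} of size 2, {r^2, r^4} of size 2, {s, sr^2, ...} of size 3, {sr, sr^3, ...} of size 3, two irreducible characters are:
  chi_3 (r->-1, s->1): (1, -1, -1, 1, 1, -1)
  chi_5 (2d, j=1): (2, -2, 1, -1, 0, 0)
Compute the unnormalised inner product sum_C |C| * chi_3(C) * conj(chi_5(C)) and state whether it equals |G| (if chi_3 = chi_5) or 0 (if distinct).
Sum = 0; so <chi_3, chi_5> = 0 (distinct irreducibles are orthogonal).

Reasoning: Compute term by term over conjugacy classes (|C| * chi_3(C) * conj(chi_5(C))):
  1*(1)*conj(2) + 1*(-1)*conj(-2) + 2*(-1)*conj(1) + 2*(1)*conj(-1) + 3*(1)*conj(0) + 3*(-1)*conj(0)
  = (2) + (2) + (-2) + (-2) + (0) + (0)
  = 0.
Dividing by |G| = 12 gives 0/12 = 0, matching the row-orthogonality relation <chi_3, chi_5> = [chi_3 = chi_5].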